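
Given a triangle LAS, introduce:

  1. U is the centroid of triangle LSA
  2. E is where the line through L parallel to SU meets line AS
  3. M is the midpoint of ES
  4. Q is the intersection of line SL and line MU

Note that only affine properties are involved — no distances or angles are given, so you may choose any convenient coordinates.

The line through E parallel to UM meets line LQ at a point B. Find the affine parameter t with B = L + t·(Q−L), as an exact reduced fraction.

t = 3/4

Assign L = (0, 0), A = (1, 0), S = (0, 1) — the answer is frame-independent, so this choice is without loss of generality.
1. U is the centroid of triangle LSA ⇒ U = (1/3, 1/3)
2. E is where the line through L parallel to SU meets line AS ⇒ E = (-1, 2)
3. M is the midpoint of ES ⇒ M = (-1/2, 3/2)
4. Q is the intersection of line SL and line MU ⇒ Q = (0, 4/5)
through E parallel to UM: direction (-5/6, 7/6); meets LQ at B = (0, 3/5)
B = L + t·(Q−L) with t = 3/4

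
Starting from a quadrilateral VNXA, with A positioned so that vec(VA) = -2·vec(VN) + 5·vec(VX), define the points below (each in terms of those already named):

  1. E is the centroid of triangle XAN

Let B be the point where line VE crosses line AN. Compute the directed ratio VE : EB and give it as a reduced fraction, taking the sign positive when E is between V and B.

VE:EB = 13/2

Work in coordinates with V = (0, 0), N = (1, 0), X = (0, 1), A = (-2, 5).
1. E is the centroid of triangle XAN ⇒ E = (-1/3, 2)
line VE meets AN at B = (-5/13, 30/13)
E = V + t·(B−V) with t = 13/15, so VE:EB = 13/15:2/15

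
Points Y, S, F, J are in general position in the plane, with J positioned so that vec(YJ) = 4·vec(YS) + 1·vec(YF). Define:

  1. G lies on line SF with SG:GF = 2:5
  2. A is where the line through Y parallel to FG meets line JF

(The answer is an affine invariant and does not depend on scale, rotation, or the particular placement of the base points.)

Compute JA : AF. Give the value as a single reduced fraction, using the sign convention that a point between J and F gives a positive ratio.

JA:AF = -5

Assign Y = (0, 0), S = (1, 0), F = (0, 1), J = (4, 1) — the answer is frame-independent, so this choice is without loss of generality.
1. G lies on line SF with SG:GF = 2:5 ⇒ G = (5/7, 2/7)
2. A is where the line through Y parallel to FG meets line JF ⇒ A = (-1, 1)
A = J + t·(F−J) with t = 5/4, so JA:AF = t:(1−t) = 5/4:-1/4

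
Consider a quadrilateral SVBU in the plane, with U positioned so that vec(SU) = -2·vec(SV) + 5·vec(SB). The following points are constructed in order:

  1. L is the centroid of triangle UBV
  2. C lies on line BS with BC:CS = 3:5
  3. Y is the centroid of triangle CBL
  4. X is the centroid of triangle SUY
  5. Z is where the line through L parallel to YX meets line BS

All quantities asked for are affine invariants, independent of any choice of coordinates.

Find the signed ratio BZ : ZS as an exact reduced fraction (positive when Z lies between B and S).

BZ:ZS = -33/97

Choose coordinates S = (0, 0), V = (1, 0), B = (0, 1), U = (-2, 5).
1. L is the centroid of triangle UBV ⇒ L = (-1/3, 2)
2. C lies on line BS with BC:CS = 3:5 ⇒ C = (0, 5/8)
3. Y is the centroid of triangle CBL ⇒ Y = (-1/9, 29/24)
4. X is the centroid of triangle SUY ⇒ X = (-19/27, 149/72)
5. Z is where the line through L parallel to YX meets line BS ⇒ Z = (0, 97/64)
Z = B + t·(S−B) with t = -33/64, so BZ:ZS = t:(1−t) = -33/64:97/64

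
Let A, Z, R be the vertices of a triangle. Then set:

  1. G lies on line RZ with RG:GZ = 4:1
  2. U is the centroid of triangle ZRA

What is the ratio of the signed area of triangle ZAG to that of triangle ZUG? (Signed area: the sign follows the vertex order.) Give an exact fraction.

Set A = (0, 0), Z = (1, 0), R = (0, 1); any affine frame gives the same invariant.
1. G lies on line RZ with RG:GZ = 4:1 ⇒ G = (4/5, 1/5)
2. U is the centroid of triangle ZRA ⇒ U = (1/3, 1/3)
2·[ZAG] = -1/5, 2·[ZUG] = -1/15
[ZAG]:[ZUG] = -1/5:-1/15 = 3

[ZAG]:[ZUG] = 3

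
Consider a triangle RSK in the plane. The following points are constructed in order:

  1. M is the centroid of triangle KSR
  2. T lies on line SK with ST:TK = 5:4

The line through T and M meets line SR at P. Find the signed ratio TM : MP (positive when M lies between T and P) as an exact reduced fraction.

TM:MP = 2/3

Work in coordinates with R = (0, 0), S = (1, 0), K = (0, 1).
1. M is the centroid of triangle KSR ⇒ M = (1/3, 1/3)
2. T lies on line SK with ST:TK = 5:4 ⇒ T = (4/9, 5/9)
line TM meets SR at P = (1/6, 0)
M = T + t·(P−T) with t = 2/5, so TM:MP = 2/5:3/5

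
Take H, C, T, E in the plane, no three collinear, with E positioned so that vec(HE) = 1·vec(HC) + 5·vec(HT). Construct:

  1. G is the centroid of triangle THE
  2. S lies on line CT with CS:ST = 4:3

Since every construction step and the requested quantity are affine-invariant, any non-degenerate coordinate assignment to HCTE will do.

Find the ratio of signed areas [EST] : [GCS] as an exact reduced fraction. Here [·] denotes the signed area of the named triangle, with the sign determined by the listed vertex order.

Set H = (0, 0), C = (1, 0), T = (0, 1), E = (1, 5); any affine frame gives the same invariant.
1. G is the centroid of triangle THE ⇒ G = (1/3, 2)
2. S lies on line CT with CS:ST = 4:3 ⇒ S = (3/7, 4/7)
2·[EST] = -15/7, 2·[GCS] = -16/21
[EST]:[GCS] = -15/7:-16/21 = 45/16

[EST]:[GCS] = 45/16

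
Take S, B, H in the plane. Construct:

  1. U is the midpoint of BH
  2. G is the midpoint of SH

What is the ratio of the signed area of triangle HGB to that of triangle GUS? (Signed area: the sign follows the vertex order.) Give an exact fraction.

[HGB]:[GUS] = -2

Choose coordinates S = (0, 0), B = (1, 0), H = (0, 1).
1. U is the midpoint of BH ⇒ U = (1/2, 1/2)
2. G is the midpoint of SH ⇒ G = (0, 1/2)
2·[HGB] = 1/2, 2·[GUS] = -1/4
[HGB]:[GUS] = 1/2:-1/4 = -2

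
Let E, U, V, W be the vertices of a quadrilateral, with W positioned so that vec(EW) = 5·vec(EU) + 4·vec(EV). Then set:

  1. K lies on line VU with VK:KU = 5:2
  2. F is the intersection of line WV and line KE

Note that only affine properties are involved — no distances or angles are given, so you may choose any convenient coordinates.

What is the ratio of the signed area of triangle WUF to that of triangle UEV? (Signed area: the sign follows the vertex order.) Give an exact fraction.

[WUF]:[UEV] = 16

Work in coordinates with E = (0, 0), U = (1, 0), V = (0, 1), W = (5, 4).
1. K lies on line VU with VK:KU = 5:2 ⇒ K = (5/7, 2/7)
2. F is the intersection of line WV and line KE ⇒ F = (-5, -2)
2·[WUF] = -16, 2·[UEV] = -1
[WUF]:[UEV] = -16:-1 = 16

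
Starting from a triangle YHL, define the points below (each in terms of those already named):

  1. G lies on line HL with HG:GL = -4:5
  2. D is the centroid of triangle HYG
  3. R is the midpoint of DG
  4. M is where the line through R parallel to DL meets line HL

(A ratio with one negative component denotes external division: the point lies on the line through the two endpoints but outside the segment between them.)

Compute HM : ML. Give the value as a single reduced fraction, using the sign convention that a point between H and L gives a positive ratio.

HM:ML = -3/5

Assign Y = (0, 0), H = (1, 0), L = (0, 1) — the answer is frame-independent, so this choice is without loss of generality.
1. G lies on line HL with HG:GL = -4:5 ⇒ G = (5, -4)
2. D is the centroid of triangle HYG ⇒ D = (2, -4/3)
3. R is the midpoint of DG ⇒ R = (7/2, -8/3)
4. M is where the line through R parallel to DL meets line HL ⇒ M = (5/2, -3/2)
M = H + t·(L−H) with t = -3/2, so HM:ML = t:(1−t) = -3/2:5/2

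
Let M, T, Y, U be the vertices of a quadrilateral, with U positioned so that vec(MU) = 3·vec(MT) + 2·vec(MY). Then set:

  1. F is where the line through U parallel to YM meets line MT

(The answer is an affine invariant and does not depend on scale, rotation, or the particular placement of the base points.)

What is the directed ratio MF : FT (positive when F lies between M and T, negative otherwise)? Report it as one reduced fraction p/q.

Set M = (0, 0), T = (1, 0), Y = (0, 1), U = (3, 2); any affine frame gives the same invariant.
1. F is where the line through U parallel to YM meets line MT ⇒ F = (3, 0)
F = M + t·(T−M) with t = 3, so MF:FT = t:(1−t) = 3:-2

MF:FT = -3/2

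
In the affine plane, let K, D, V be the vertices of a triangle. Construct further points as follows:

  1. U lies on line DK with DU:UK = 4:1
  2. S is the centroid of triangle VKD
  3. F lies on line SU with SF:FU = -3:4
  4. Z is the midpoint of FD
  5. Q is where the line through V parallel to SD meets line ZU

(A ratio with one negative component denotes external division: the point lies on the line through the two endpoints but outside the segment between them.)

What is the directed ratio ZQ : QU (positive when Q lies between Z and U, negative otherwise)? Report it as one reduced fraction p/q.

Set K = (0, 0), D = (1, 0), V = (0, 1); any affine frame gives the same invariant.
1. U lies on line DK with DU:UK = 4:1 ⇒ U = (1/5, 0)
2. S is the centroid of triangle VKD ⇒ S = (1/3, 1/3)
3. F lies on line SU with SF:FU = -3:4 ⇒ F = (11/15, 4/3)
4. Z is the midpoint of FD ⇒ Z = (13/15, 2/3)
5. Q is where the line through V parallel to SD meets line ZU ⇒ Q = (4/5, 3/5)
Q = Z + t·(U−Z) with t = 1/10, so ZQ:QU = t:(1−t) = 1/10:9/10

ZQ:QU = 1/9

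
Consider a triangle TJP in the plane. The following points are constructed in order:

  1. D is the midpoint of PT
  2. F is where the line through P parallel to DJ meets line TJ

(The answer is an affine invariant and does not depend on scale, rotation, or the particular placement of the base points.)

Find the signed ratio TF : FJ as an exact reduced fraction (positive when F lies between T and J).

Choose coordinates T = (0, 0), J = (1, 0), P = (0, 1).
1. D is the midpoint of PT ⇒ D = (0, 1/2)
2. F is where the line through P parallel to DJ meets line TJ ⇒ F = (2, 0)
F = T + t·(J−T) with t = 2, so TF:FJ = t:(1−t) = 2:-1

TF:FJ = -2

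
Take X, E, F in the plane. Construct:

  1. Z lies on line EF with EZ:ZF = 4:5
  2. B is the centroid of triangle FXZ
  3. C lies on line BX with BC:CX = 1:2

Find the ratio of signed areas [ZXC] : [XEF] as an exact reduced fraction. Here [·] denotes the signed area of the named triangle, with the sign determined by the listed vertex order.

Assign X = (0, 0), E = (1, 0), F = (0, 1) — the answer is frame-independent, so this choice is without loss of generality.
1. Z lies on line EF with EZ:ZF = 4:5 ⇒ Z = (5/9, 4/9)
2. B is the centroid of triangle FXZ ⇒ B = (5/27, 13/27)
3. C lies on line BX with BC:CX = 1:2 ⇒ C = (10/81, 26/81)
2·[ZXC] = -10/81, 2·[XEF] = 1
[ZXC]:[XEF] = -10/81:1 = -10/81

[ZXC]:[XEF] = -10/81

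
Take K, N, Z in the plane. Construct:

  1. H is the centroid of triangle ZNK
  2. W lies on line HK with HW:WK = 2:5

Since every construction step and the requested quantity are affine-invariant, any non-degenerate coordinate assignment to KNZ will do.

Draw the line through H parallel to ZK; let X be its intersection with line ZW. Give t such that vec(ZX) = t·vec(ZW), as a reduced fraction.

t = 7/5

Work in coordinates with K = (0, 0), N = (1, 0), Z = (0, 1).
1. H is the centroid of triangle ZNK ⇒ H = (1/3, 1/3)
2. W lies on line HK with HW:WK = 2:5 ⇒ W = (5/21, 5/21)
through H parallel to ZK: direction (0, -1); meets ZW at X = (1/3, -1/15)
X = Z + t·(W−Z) with t = 7/5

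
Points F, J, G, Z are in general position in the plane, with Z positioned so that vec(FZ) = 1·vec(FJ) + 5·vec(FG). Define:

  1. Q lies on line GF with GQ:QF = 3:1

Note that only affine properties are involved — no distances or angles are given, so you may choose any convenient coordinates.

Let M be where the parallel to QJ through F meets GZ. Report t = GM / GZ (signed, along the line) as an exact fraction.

Assign F = (0, 0), J = (1, 0), G = (0, 1), Z = (1, 5) — the answer is frame-independent, so this choice is without loss of generality.
1. Q lies on line GF with GQ:QF = 3:1 ⇒ Q = (0, 1/4)
through F parallel to QJ: direction (1, -1/4); meets GZ at M = (-4/17, 1/17)
M = G + t·(Z−G) with t = -4/17

t = -4/17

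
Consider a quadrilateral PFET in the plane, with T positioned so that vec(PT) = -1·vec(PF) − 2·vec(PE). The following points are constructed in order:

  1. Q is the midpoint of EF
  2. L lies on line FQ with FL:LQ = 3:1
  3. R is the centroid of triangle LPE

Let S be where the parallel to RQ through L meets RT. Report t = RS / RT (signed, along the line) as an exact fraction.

Assign P = (0, 0), F = (1, 0), E = (0, 1), T = (-1, -2) — the answer is frame-independent, so this choice is without loss of generality.
1. Q is the midpoint of EF ⇒ Q = (1/2, 1/2)
2. L lies on line FQ with FL:LQ = 3:1 ⇒ L = (5/8, 3/8)
3. R is the centroid of triangle LPE ⇒ R = (5/24, 11/24)
through L parallel to RQ: direction (7/24, 1/24); meets RT at S = (17/128, 39/128)
S = R + t·(T−R) with t = 1/16

t = 1/16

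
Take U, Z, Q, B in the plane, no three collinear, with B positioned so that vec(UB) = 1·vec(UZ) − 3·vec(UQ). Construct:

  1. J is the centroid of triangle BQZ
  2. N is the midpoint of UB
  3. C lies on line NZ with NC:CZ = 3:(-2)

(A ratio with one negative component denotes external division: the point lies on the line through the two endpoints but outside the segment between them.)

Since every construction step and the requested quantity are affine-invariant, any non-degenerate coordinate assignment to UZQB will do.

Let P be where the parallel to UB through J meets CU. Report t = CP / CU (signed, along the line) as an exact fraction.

t = 23/27

Work in coordinates with U = (0, 0), Z = (1, 0), Q = (0, 1), B = (1, -3).
1. J is the centroid of triangle BQZ ⇒ J = (2/3, -2/3)
2. N is the midpoint of UB ⇒ N = (1/2, -3/2)
3. C lies on line NZ with NC:CZ = 3:(-2) ⇒ C = (2, 3)
through J parallel to UB: direction (1, -3); meets CU at P = (8/27, 4/9)
P = C + t·(U−C) with t = 23/27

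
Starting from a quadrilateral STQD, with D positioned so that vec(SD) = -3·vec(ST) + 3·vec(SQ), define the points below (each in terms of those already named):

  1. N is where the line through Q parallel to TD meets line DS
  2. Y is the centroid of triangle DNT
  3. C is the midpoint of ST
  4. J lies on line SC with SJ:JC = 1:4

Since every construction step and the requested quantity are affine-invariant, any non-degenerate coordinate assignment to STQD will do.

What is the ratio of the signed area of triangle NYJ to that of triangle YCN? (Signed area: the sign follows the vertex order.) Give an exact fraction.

[NYJ]:[YCN] = 7/3

Choose coordinates S = (0, 0), T = (1, 0), Q = (0, 1), D = (-3, 3).
1. N is where the line through Q parallel to TD meets line DS ⇒ N = (-4, 4)
2. Y is the centroid of triangle DNT ⇒ Y = (-2, 7/3)
3. C is the midpoint of ST ⇒ C = (1/2, 0)
4. J lies on line SC with SJ:JC = 1:4 ⇒ J = (1/10, 0)
2·[NYJ] = -7/6, 2·[YCN] = -1/2
[NYJ]:[YCN] = -7/6:-1/2 = 7/3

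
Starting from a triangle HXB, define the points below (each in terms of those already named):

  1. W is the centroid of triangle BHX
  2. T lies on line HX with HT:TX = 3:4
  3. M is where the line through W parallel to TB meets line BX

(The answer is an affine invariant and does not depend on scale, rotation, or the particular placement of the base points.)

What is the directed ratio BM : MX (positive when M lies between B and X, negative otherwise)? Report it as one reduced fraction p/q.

BM:MX = 1/11

Work in coordinates with H = (0, 0), X = (1, 0), B = (0, 1).
1. W is the centroid of triangle BHX ⇒ W = (1/3, 1/3)
2. T lies on line HX with HT:TX = 3:4 ⇒ T = (3/7, 0)
3. M is where the line through W parallel to TB meets line BX ⇒ M = (1/12, 11/12)
M = B + t·(X−B) with t = 1/12, so BM:MX = t:(1−t) = 1/12:11/12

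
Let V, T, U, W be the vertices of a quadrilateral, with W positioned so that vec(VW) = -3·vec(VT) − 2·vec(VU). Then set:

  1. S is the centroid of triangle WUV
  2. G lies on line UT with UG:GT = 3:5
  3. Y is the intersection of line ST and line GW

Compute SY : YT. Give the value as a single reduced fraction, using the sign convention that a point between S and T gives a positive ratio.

SY:YT = 1/10

Assign V = (0, 0), T = (1, 0), U = (0, 1), W = (-3, -2) — the answer is frame-independent, so this choice is without loss of generality.
1. S is the centroid of triangle WUV ⇒ S = (-1, -1/3)
2. G lies on line UT with UG:GT = 3:5 ⇒ G = (3/8, 5/8)
3. Y is the intersection of line ST and line GW ⇒ Y = (-9/11, -10/33)
Y = S + t·(T−S) with t = 1/11, so SY:YT = t:(1−t) = 1/11:10/11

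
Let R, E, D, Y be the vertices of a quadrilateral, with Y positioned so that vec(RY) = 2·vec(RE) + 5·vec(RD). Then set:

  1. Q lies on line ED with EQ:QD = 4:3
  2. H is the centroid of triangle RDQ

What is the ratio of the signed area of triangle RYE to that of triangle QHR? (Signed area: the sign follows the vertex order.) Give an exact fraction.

Assign R = (0, 0), E = (1, 0), D = (0, 1), Y = (2, 5) — the answer is frame-independent, so this choice is without loss of generality.
1. Q lies on line ED with EQ:QD = 4:3 ⇒ Q = (3/7, 4/7)
2. H is the centroid of triangle RDQ ⇒ H = (1/7, 11/21)
2·[RYE] = -5, 2·[QHR] = 1/7
[RYE]:[QHR] = -5:1/7 = -35

[RYE]:[QHR] = -35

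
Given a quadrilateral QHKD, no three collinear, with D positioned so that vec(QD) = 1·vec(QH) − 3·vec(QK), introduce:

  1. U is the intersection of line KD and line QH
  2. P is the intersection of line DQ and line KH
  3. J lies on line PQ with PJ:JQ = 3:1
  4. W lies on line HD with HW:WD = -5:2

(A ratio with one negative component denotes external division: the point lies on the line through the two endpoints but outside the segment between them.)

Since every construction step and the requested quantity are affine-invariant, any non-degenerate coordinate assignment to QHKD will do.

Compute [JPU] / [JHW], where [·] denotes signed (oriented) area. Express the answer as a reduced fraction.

Set Q = (0, 0), H = (1, 0), K = (0, 1), D = (1, -3); any affine frame gives the same invariant.
1. U is the intersection of line KD and line QH ⇒ U = (1/4, 0)
2. P is the intersection of line DQ and line KH ⇒ P = (-1/2, 3/2)
3. J lies on line PQ with PJ:JQ = 3:1 ⇒ J = (-1/8, 3/8)
4. W lies on line HD with HW:WD = -5:2 ⇒ W = (1, -5)
2·[JPU] = -9/32, 2·[JHW] = -45/8
[JPU]:[JHW] = -9/32:-45/8 = 1/20

[JPU]:[JHW] = 1/20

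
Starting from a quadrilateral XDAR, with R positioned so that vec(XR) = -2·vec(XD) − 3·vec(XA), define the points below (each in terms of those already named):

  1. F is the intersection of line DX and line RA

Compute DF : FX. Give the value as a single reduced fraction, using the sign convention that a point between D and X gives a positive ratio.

DF:FX = -3

Choose coordinates X = (0, 0), D = (1, 0), A = (0, 1), R = (-2, -3).
1. F is the intersection of line DX and line RA ⇒ F = (-1/2, 0)
F = D + t·(X−D) with t = 3/2, so DF:FX = t:(1−t) = 3/2:-1/2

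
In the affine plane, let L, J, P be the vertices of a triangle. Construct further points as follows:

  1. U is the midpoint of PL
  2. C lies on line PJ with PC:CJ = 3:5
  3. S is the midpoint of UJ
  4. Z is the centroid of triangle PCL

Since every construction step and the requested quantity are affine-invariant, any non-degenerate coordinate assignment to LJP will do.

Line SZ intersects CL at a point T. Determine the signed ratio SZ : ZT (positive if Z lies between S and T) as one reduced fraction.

SZ:ZT = -11/4

Choose coordinates L = (0, 0), J = (1, 0), P = (0, 1).
1. U is the midpoint of PL ⇒ U = (0, 1/2)
2. C lies on line PJ with PC:CJ = 3:5 ⇒ C = (3/8, 5/8)
3. S is the midpoint of UJ ⇒ S = (1/2, 1/4)
4. Z is the centroid of triangle PCL ⇒ Z = (1/8, 13/24)
line SZ meets CL at T = (23/88, 115/264)
Z = S + t·(T−S) with t = 11/7, so SZ:ZT = 11/7:-4/7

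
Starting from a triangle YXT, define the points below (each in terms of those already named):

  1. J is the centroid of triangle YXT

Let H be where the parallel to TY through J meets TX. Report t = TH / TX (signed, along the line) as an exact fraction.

Choose coordinates Y = (0, 0), X = (1, 0), T = (0, 1).
1. J is the centroid of triangle YXT ⇒ J = (1/3, 1/3)
through J parallel to TY: direction (0, -1); meets TX at H = (1/3, 2/3)
H = T + t·(X−T) with t = 1/3

t = 1/3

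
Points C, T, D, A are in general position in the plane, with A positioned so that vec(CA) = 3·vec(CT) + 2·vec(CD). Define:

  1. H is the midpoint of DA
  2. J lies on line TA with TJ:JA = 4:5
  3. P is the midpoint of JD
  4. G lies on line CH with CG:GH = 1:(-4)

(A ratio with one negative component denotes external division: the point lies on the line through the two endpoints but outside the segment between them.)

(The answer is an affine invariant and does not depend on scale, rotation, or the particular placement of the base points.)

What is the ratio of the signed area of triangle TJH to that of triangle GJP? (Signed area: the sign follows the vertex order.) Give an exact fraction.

[TJH]:[GJP] = 8/13

Work in coordinates with C = (0, 0), T = (1, 0), D = (0, 1), A = (3, 2).
1. H is the midpoint of DA ⇒ H = (3/2, 3/2)
2. J lies on line TA with TJ:JA = 4:5 ⇒ J = (17/9, 8/9)
3. P is the midpoint of JD ⇒ P = (17/18, 17/18)
4. G lies on line CH with CG:GH = 1:(-4) ⇒ G = (-1/2, -1/2)
2·[TJH] = 8/9, 2·[GJP] = 13/9
[TJH]:[GJP] = 8/9:13/9 = 8/13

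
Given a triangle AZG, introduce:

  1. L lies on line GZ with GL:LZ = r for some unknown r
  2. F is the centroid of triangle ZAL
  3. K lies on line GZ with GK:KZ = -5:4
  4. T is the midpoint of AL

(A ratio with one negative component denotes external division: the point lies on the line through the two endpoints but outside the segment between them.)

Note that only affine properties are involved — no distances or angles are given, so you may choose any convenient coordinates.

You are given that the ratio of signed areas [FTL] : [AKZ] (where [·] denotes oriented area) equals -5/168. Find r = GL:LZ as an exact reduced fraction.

r = 2/5

Work in coordinates with A = (0, 0), Z = (1, 0), G = (0, 1).
1. With GL:LZ = r, write λ = r/(r+1) so L = G + λ·(Z−G); L is affine-linear in λ
2. F is the centroid of triangle ZAL ⇒ F is an affine combination of earlier points and hence also affine-linear in λ
3. K lies on line GZ with GK:KZ = -5:4 ⇒ K = (5, -4)
4. T is the midpoint of AL ⇒ T is an affine combination of earlier points and hence also affine-linear in λ
Every point depending on L is an affine combination of L and λ-independent points, so each such coordinate is linear in λ; the λ² term in each signed area is a multiple of (Z−G)×(Z−G) = 0, so 2·[FTL] and 2·[AKZ] are each linear in λ. Evaluating at λ=0 and λ=1:
  2·[FTL] = 1/6·λ − 1/6,   2·[AKZ] = 4
So [FTL]:[AKZ] = (1/6·λ − 1/6) / (4). Setting this equal to -5/168:
  1/6·λ − 1/6 = -5/168·(4)  ⇒  λ = 2/7
Then r = λ/(1−λ) = (2/7)/(5/7) = 2/5. Check: with r = 2/5, L = (2/7, 5/7) and [FTL]:[AKZ] = -5/168 as required.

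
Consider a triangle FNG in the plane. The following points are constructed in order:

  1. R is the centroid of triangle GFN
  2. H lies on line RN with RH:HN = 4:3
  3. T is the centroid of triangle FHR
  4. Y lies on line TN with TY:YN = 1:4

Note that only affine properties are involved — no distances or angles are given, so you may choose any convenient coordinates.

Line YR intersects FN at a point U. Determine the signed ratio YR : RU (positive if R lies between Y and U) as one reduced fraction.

Set F = (0, 0), N = (1, 0), G = (0, 1); any affine frame gives the same invariant.
1. R is the centroid of triangle GFN ⇒ R = (1/3, 1/3)
2. H lies on line RN with RH:HN = 4:3 ⇒ H = (5/7, 1/7)
3. T is the centroid of triangle FHR ⇒ T = (22/63, 10/63)
4. Y lies on line TN with TY:YN = 1:4 ⇒ Y = (151/315, 8/63)
line YR meets FN at U = (37/65, 0)
R = Y + t·(U−Y) with t = -13/8, so YR:RU = -13/8:21/8

YR:RU = -13/21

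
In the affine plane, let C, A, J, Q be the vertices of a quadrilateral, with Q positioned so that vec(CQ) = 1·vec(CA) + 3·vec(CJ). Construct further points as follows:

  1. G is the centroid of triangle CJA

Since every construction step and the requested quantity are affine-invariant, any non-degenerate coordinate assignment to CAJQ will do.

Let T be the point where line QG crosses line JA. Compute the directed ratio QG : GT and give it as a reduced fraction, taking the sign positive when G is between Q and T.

QG:GT = -10

Assign C = (0, 0), A = (1, 0), J = (0, 1), Q = (1, 3) — the answer is frame-independent, so this choice is without loss of generality.
1. G is the centroid of triangle CJA ⇒ G = (1/3, 1/3)
line QG meets JA at T = (2/5, 3/5)
G = Q + t·(T−Q) with t = 10/9, so QG:GT = 10/9:-1/9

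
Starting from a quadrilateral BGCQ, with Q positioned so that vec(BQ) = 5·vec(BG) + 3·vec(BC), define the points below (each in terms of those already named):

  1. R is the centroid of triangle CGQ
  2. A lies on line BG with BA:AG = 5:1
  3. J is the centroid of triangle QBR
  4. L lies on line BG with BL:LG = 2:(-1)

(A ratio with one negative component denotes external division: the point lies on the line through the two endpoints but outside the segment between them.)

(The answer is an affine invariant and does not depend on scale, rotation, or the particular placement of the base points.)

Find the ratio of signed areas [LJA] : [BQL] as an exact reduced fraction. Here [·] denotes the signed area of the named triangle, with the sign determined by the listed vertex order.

Set B = (0, 0), G = (1, 0), C = (0, 1), Q = (5, 3); any affine frame gives the same invariant.
1. R is the centroid of triangle CGQ ⇒ R = (2, 4/3)
2. A lies on line BG with BA:AG = 5:1 ⇒ A = (5/6, 0)
3. J is the centroid of triangle QBR ⇒ J = (7/3, 13/9)
4. L lies on line BG with BL:LG = 2:(-1) ⇒ L = (2, 0)
2·[LJA] = 91/54, 2·[BQL] = -6
[LJA]:[BQL] = 91/54:-6 = -91/324

[LJA]:[BQL] = -91/324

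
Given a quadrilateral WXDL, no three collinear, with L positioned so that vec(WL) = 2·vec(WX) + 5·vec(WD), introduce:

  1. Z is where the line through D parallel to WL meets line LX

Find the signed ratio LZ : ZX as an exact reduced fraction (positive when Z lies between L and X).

LZ:ZX = -2/7

Assign W = (0, 0), X = (1, 0), D = (0, 1), L = (2, 5) — the answer is frame-independent, so this choice is without loss of generality.
1. Z is where the line through D parallel to WL meets line LX ⇒ Z = (12/5, 7)
Z = L + t·(X−L) with t = -2/5, so LZ:ZX = t:(1−t) = -2/5:7/5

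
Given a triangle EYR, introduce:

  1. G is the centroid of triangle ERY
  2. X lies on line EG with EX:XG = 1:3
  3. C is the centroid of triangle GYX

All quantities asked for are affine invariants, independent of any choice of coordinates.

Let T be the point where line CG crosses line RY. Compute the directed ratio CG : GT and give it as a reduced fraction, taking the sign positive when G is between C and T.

Assign E = (0, 0), Y = (1, 0), R = (0, 1) — the answer is frame-independent, so this choice is without loss of generality.
1. G is the centroid of triangle ERY ⇒ G = (1/3, 1/3)
2. X lies on line EG with EX:XG = 1:3 ⇒ X = (1/12, 1/12)
3. C is the centroid of triangle GYX ⇒ C = (17/36, 5/36)
line CG meets RY at T = (-1/2, 3/2)
G = C + t·(T−C) with t = 1/7, so CG:GT = 1/7:6/7

CG:GT = 1/6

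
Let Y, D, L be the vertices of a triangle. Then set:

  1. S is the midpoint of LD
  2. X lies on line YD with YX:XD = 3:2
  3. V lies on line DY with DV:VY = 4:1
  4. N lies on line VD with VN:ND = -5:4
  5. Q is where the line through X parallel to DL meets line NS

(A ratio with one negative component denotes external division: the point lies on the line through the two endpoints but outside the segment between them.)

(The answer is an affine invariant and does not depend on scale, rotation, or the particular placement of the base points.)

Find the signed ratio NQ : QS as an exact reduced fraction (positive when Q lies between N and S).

NQ:QS = -9

Assign Y = (0, 0), D = (1, 0), L = (0, 1) — the answer is frame-independent, so this choice is without loss of generality.
1. S is the midpoint of LD ⇒ S = (1/2, 1/2)
2. X lies on line YD with YX:XD = 3:2 ⇒ X = (3/5, 0)
3. V lies on line DY with DV:VY = 4:1 ⇒ V = (1/5, 0)
4. N lies on line VD with VN:ND = -5:4 ⇒ N = (21/5, 0)
5. Q is where the line through X parallel to DL meets line NS ⇒ Q = (3/80, 9/16)
Q = N + t·(S−N) with t = 9/8, so NQ:QS = t:(1−t) = 9/8:-1/8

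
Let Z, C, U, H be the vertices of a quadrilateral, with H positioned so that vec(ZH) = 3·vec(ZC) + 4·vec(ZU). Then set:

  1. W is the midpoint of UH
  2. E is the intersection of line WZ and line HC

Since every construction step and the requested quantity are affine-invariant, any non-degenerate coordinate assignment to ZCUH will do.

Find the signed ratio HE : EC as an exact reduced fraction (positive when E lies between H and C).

Work in coordinates with Z = (0, 0), C = (1, 0), U = (0, 1), H = (3, 4).
1. W is the midpoint of UH ⇒ W = (3/2, 5/2)
2. E is the intersection of line WZ and line HC ⇒ E = (6, 10)
E = H + t·(C−H) with t = -3/2, so HE:EC = t:(1−t) = -3/2:5/2

HE:EC = -3/5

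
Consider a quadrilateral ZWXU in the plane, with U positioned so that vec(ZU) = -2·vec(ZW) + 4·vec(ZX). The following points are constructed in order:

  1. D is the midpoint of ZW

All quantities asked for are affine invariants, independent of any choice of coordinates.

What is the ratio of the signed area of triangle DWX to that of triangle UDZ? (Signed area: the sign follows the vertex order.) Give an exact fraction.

Work in coordinates with Z = (0, 0), W = (1, 0), X = (0, 1), U = (-2, 4).
1. D is the midpoint of ZW ⇒ D = (1/2, 0)
2·[DWX] = 1/2, 2·[UDZ] = -2
[DWX]:[UDZ] = 1/2:-2 = -1/4

[DWX]:[UDZ] = -1/4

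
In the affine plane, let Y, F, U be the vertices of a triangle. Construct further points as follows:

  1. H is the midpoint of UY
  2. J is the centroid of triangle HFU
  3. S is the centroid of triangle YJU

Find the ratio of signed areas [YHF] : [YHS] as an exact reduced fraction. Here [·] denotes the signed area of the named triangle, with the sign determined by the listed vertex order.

[YHF]:[YHS] = 9

Set Y = (0, 0), F = (1, 0), U = (0, 1); any affine frame gives the same invariant.
1. H is the midpoint of UY ⇒ H = (0, 1/2)
2. J is the centroid of triangle HFU ⇒ J = (1/3, 1/2)
3. S is the centroid of triangle YJU ⇒ S = (1/9, 1/2)
2·[YHF] = -1/2, 2·[YHS] = -1/18
[YHF]:[YHS] = -1/2:-1/18 = 9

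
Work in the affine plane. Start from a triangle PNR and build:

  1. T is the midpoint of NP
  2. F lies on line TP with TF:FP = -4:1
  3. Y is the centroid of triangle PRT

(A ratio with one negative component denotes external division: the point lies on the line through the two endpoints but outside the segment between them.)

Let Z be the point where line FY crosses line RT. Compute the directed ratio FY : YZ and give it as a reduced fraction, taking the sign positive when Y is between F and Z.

FY:YZ = 3

Set P = (0, 0), N = (1, 0), R = (0, 1); any affine frame gives the same invariant.
1. T is the midpoint of NP ⇒ T = (1/2, 0)
2. F lies on line TP with TF:FP = -4:1 ⇒ F = (-1/6, 0)
3. Y is the centroid of triangle PRT ⇒ Y = (1/6, 1/3)
line FY meets RT at Z = (5/18, 4/9)
Y = F + t·(Z−F) with t = 3/4, so FY:YZ = 3/4:1/4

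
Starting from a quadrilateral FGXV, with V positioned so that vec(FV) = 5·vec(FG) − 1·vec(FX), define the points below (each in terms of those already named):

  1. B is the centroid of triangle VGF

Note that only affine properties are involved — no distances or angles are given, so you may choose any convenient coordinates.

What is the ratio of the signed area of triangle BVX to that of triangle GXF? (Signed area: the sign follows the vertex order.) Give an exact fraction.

Assign F = (0, 0), G = (1, 0), X = (0, 1), V = (5, -1) — the answer is frame-independent, so this choice is without loss of generality.
1. B is the centroid of triangle VGF ⇒ B = (2, -1/3)
2·[BVX] = 8/3, 2·[GXF] = 1
[BVX]:[GXF] = 8/3:1 = 8/3

[BVX]:[GXF] = 8/3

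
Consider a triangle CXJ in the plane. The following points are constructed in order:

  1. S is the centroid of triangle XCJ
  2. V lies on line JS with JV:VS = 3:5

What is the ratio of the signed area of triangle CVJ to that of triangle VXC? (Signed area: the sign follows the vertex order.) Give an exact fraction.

[CVJ]:[VXC] = -1/6

Choose coordinates C = (0, 0), X = (1, 0), J = (0, 1).
1. S is the centroid of triangle XCJ ⇒ S = (1/3, 1/3)
2. V lies on line JS with JV:VS = 3:5 ⇒ V = (1/8, 3/4)
2·[CVJ] = 1/8, 2·[VXC] = -3/4
[CVJ]:[VXC] = 1/8:-3/4 = -1/6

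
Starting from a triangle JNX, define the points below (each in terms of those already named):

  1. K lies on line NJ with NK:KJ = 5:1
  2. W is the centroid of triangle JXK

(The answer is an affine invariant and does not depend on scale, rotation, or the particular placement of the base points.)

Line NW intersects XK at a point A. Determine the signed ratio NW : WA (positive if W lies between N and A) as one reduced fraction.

Work in coordinates with J = (0, 0), N = (1, 0), X = (0, 1).
1. K lies on line NJ with NK:KJ = 5:1 ⇒ K = (1/6, 0)
2. W is the centroid of triangle JXK ⇒ W = (1/18, 1/3)
line NW meets XK at A = (11/96, 5/16)
W = N + t·(A−N) with t = 16/15, so NW:WA = 16/15:-1/15

NW:WA = -16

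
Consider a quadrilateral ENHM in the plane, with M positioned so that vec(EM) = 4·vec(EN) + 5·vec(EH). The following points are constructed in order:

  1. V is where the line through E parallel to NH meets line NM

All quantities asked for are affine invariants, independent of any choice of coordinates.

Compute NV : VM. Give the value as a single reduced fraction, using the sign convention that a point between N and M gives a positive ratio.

Set E = (0, 0), N = (1, 0), H = (0, 1), M = (4, 5); any affine frame gives the same invariant.
1. V is where the line through E parallel to NH meets line NM ⇒ V = (5/8, -5/8)
V = N + t·(M−N) with t = -1/8, so NV:VM = t:(1−t) = -1/8:9/8

NV:VM = -1/9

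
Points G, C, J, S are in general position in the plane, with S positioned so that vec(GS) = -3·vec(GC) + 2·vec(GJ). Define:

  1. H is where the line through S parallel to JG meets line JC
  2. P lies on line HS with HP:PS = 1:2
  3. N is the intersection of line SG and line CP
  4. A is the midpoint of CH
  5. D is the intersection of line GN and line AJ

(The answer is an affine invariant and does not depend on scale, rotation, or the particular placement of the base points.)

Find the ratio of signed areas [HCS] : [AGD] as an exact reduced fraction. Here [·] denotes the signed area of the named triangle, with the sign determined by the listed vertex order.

Choose coordinates G = (0, 0), C = (1, 0), J = (0, 1), S = (-3, 2).
1. H is where the line through S parallel to JG meets line JC ⇒ H = (-3, 4)
2. P lies on line HS with HP:PS = 1:2 ⇒ P = (-3, 10/3)
3. N is the intersection of line SG and line CP ⇒ N = (5, -10/3)
4. A is the midpoint of CH ⇒ A = (-1, 2)
5. D is the intersection of line GN and line AJ ⇒ D = (3, -2)
2·[HCS] = -8, 2·[AGD] = 4
[HCS]:[AGD] = -8:4 = -2

[HCS]:[AGD] = -2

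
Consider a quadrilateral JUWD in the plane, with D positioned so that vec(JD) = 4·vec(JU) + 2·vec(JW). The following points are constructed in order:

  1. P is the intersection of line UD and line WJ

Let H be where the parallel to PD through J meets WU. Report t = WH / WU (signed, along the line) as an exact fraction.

t = 3/5

Set J = (0, 0), U = (1, 0), W = (0, 1), D = (4, 2); any affine frame gives the same invariant.
1. P is the intersection of line UD and line WJ ⇒ P = (0, -2/3)
through J parallel to PD: direction (4, 8/3); meets WU at H = (3/5, 2/5)
H = W + t·(U−W) with t = 3/5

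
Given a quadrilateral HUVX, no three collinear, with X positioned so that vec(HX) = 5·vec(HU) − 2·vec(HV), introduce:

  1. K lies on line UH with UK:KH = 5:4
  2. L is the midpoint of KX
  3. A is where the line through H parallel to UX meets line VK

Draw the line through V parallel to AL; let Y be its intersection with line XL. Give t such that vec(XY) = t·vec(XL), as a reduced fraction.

t = 11/2

Assign H = (0, 0), U = (1, 0), V = (0, 1), X = (5, -2) — the answer is frame-independent, so this choice is without loss of generality.
1. K lies on line UH with UK:KH = 5:4 ⇒ K = (4/9, 0)
2. L is the midpoint of KX ⇒ L = (49/18, -1)
3. A is where the line through H parallel to UX meets line VK ⇒ A = (4/7, -2/7)
through V parallel to AL: direction (271/126, -5/7); meets XL at Y = (-271/36, 7/2)
Y = X + t·(L−X) with t = 11/2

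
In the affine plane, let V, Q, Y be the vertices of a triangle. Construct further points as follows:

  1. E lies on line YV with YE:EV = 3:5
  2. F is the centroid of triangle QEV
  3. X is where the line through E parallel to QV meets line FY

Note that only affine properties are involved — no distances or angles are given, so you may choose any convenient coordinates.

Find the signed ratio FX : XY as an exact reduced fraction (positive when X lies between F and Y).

Assign V = (0, 0), Q = (1, 0), Y = (0, 1) — the answer is frame-independent, so this choice is without loss of generality.
1. E lies on line YV with YE:EV = 3:5 ⇒ E = (0, 5/8)
2. F is the centroid of triangle QEV ⇒ F = (1/3, 5/24)
3. X is where the line through E parallel to QV meets line FY ⇒ X = (3/19, 5/8)
X = F + t·(Y−F) with t = 10/19, so FX:XY = t:(1−t) = 10/19:9/19

FX:XY = 10/9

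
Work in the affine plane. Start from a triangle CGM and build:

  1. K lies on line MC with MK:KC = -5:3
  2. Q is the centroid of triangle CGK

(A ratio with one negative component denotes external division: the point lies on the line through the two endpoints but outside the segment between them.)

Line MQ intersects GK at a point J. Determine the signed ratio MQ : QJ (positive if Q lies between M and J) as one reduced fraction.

Choose coordinates C = (0, 0), G = (1, 0), M = (0, 1).
1. K lies on line MC with MK:KC = -5:3 ⇒ K = (0, -3/2)
2. Q is the centroid of triangle CGK ⇒ Q = (1/3, -1/2)
line MQ meets GK at J = (5/12, -7/8)
Q = M + t·(J−M) with t = 4/5, so MQ:QJ = 4/5:1/5

MQ:QJ = 4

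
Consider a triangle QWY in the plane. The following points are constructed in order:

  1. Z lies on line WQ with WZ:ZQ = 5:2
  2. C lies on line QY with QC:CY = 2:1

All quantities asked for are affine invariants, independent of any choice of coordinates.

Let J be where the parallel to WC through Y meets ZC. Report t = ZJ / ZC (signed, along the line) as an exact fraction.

t = 17/10

Work in coordinates with Q = (0, 0), W = (1, 0), Y = (0, 1).
1. Z lies on line WQ with WZ:ZQ = 5:2 ⇒ Z = (2/7, 0)
2. C lies on line QY with QC:CY = 2:1 ⇒ C = (0, 2/3)
through Y parallel to WC: direction (-1, 2/3); meets ZC at J = (-1/5, 17/15)
J = Z + t·(C−Z) with t = 17/10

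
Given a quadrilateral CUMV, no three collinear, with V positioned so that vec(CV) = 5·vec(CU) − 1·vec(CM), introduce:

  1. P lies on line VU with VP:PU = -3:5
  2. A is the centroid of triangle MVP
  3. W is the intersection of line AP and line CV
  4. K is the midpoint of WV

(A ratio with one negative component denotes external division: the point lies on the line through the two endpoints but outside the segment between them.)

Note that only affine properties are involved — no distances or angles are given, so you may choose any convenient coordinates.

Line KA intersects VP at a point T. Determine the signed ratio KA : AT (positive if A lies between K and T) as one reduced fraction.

KA:AT = -23/32

Assign C = (0, 0), U = (1, 0), M = (0, 1), V = (5, -1) — the answer is frame-independent, so this choice is without loss of generality.
1. P lies on line VU with VP:PU = -3:5 ⇒ P = (11, -5/2)
2. A is the centroid of triangle MVP ⇒ A = (16/3, -5/6)
3. W is the intersection of line AP and line CV ⇒ W = (125/16, -25/16)
4. K is the midpoint of WV ⇒ K = (205/32, -41/32)
line KA meets VP at T = (157/23, -67/46)
A = K + t·(T−K) with t = -23/9, so KA:AT = -23/9:32/9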